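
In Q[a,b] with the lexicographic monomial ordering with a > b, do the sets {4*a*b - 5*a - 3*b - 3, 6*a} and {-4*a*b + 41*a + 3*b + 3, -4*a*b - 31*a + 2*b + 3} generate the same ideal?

No, the ideals differ.

Since reduced Gröbner bases are canonical representatives of ideals under a given ordering, it suffices to compute and compare them.
Buchberger on the first generating set:
f_1 = 4*a*b - 5*a - 3*b - 3, LT = a*b.
f_2 = 6*a, LT = a.

S(f_1,f_2): lcm = a*b. S = -5/4*a - 3/4*b - 3/4.
  leading term a: subtract (-5/24)·f_2 from -5/4*a - 3/4*b - 3/4 → -3/4*b - 3/4
  leading term b: no divisor's leading term divides it; move -3/4*b to the remainder.
  leading term 1: no divisor's leading term divides it; move -3/4 to the remainder.
  remainder -3/4*b - 3/4 ≠ 0; add g_3 = -3/4*b - 3/4 to the basis.

S(f_1,g_3): lcm = a*b. S = -9/4*a - 3/4*b - 3/4.
  leading term a: subtract (-3/8)·f_2 from -9/4*a - 3/4*b - 3/4 → -3/4*b - 3/4
  leading term b: subtract (1)·g_3 from -3/4*b - 3/4 → 0
  remainder 0.

S(f_2,g_3): leading monomials are coprime, so the S-polynomial reduces to 0 (Buchberger's first criterion).
Every S-polynomial of the final basis reduces to 0, so we have a Gröbner basis.
Inter-reduce: drop elements whose leading term is divisible by another's, tail-reduce, and make monic.
Reduced Gröbner basis: {a, b + 1}.

Buchberger on the second generating set:
h_1 = -4*a*b + 41*a + 3*b + 3, LT = a*b.
h_2 = -4*a*b - 31*a + 2*b + 3, LT = a*b.

S(h_1,h_2): lcm = a*b. S = -18*a - 1/4*b.
  leading term a: no divisor's leading term divides it; move -18*a to the remainder.
  leading term b: no divisor's leading term divides it; move -1/4*b to the remainder.
  remainder -18*a - 1/4*b ≠ 0; add k_3 = -18*a - 1/4*b to the basis.

S(h_1,k_3): lcm = a*b. S = -41/4*a - 1/72*b**2 - 3/4*b - 3/4.
  leading term a: subtract (41/72)·k_3 from -41/4*a - 1/72*b**2 - 3/4*b - 3/4 → -1/72*b**2 - 175/288*b - 3/4
  leading term b**2: no divisor's leading term divides it; move -1/72*b**2 to the remainder.
  leading term b: no divisor's leading term divides it; move -175/288*b to the remainder.
  leading term 1: no divisor's leading term divides it; move -3/4 to the remainder.
  remainder -1/72*b**2 - 175/288*b - 3/4 ≠ 0; add k_4 = -1/72*b**2 - 175/288*b - 3/4 to the basis.

S(h_2,k_3): lcm = a*b. S = 31/4*a - 1/72*b**2 - 1/2*b - 3/4.
  leading term a: subtract (-31/72)·k_3 from 31/4*a - 1/72*b**2 - 1/2*b - 3/4 → -1/72*b**2 - 175/288*b - 3/4
  leading term b**2: subtract (1)·k_4 from -1/72*b**2 - 175/288*b - 3/4 → 0
  remainder 0.

S(h_1,k_4): lcm = a*b**2. S = -54*a*b - 54*a - 3/4*b**2 - 3/4*b.
  leading term a*b: subtract (27/2)·h_1 from -54*a*b - 54*a - 3/4*b**2 - 3/4*b → -1215/2*a - 3/4*b**2 - 165/4*b - 81/2
  leading term a: subtract (135/4)·k_3 from -1215/2*a - 3/4*b**2 - 165/4*b - 81/2 → -3/4*b**2 - 525/16*b - 81/2
  leading term b**2: subtract (54)·k_4 from -3/4*b**2 - 525/16*b - 81/2 → 0
  remainder 0.

S(h_2,k_4): lcm = a*b**2. S = -36*a*b - 54*a - 1/2*b**2 - 3/4*b.
  leading term a*b: subtract (9)·h_1 from -36*a*b - 54*a - 1/2*b**2 - 3/4*b → -423*a - 1/2*b**2 - 111/4*b - 27
  leading term a: subtract (47/2)·k_3 from -423*a - 1/2*b**2 - 111/4*b - 27 → -1/2*b**2 - 175/8*b - 27
  leading term b**2: subtract (36)·k_4 from -1/2*b**2 - 175/8*b - 27 → 0
  remainder 0.

S(k_3,k_4): leading monomials are coprime, so the S-polynomial reduces to 0 (Buchberger's first criterion).
Every S-polynomial of the final basis reduces to 0, so we have a Gröbner basis.
Inter-reduce: drop elements whose leading term is divisible by another's, tail-reduce, and make monic.
Reduced Gröbner basis: {a + 1/72*b, b**2 + 175/4*b + 54}.

Since the reduced bases disagree, the two ideals are not the same.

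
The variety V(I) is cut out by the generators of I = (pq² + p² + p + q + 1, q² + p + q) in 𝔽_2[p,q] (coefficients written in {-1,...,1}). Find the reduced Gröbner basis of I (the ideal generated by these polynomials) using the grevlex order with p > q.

G = {p² + p, pq + p + q + 1, q² + p + q}

f_1 = pq² + p² + p + q + 1, LT = pq².
f_2 = q² + p + q, LT = q².

S(f_1,f_2): lcm = pq². S = pq + p + q + 1.
  leading term pq: no divisor's leading term divides it; move pq to the remainder.
  leading term p: no divisor's leading term divides it; move p to the remainder.
  leading term q: no divisor's leading term divides it; move q to the remainder.
  leading term 1: no divisor's leading term divides it; move 1 to the remainder.
  remainder pq + p + q + 1 ≠ 0; add g_3 = pq + p + q + 1 to the basis.

S(f_1,g_3): lcm = pq². S = p² + pq + q² + p + 1.
  leading term p²: no divisor's leading term divides it; move p² to the remainder.
  leading term pq: subtract (1)·g_3 from pq + q² + p + 1 → q² + q
  leading term q²: subtract (1)·f_2 from q² + q → p
  leading term p: no divisor's leading term divides it; move p to the remainder.
  remainder p² + p ≠ 0; add g_4 = p² + p to the basis.

S(f_2,g_3): lcm = pq². S = p² + q² + q.
  leading term p²: subtract (1)·g_4 from p² + q² + q → q² + p + q
  leading term q²: subtract (1)·f_2 from q² + p + q → 0
  remainder 0.

S(f_1,g_4): lcm = p²q². S = p³ + pq² + p² + pq + p.
  leading term p³: subtract (p)·g_4 from p³ + pq² + p² + pq + p → pq² + pq + p
  leading term pq²: subtract (1)·f_1 from pq² + pq + p → p² + pq + q + 1
  leading term p²: subtract (1)·g_4 from p² + pq + q + 1 → pq + p + q + 1
  leading term pq: subtract (1)·g_3 from pq + p + q + 1 → 0
  remainder 0.

S(f_2,g_4): leading monomials are coprime, so the S-polynomial reduces to 0 (Buchberger's first criterion).
S(g_3,g_4): lcm = p²q. S = p² + p.
  leading term p²: subtract (1)·g_4 from p² + p → 0
  remainder 0.

Every S-polynomial of the final basis reduces to 0, so we have a Gröbner basis.
Inter-reduce: drop elements whose leading term is divisible by another's, tail-reduce, and make monic.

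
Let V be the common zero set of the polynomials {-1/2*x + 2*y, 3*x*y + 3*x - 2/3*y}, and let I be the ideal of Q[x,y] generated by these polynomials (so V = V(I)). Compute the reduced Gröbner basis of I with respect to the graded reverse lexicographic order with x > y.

G = {y**2 + 17/18*y, x - 4*y}

f_1 = -1/2*x + 2*y, LT = x.
f_2 = 3*x*y + 3*x - 2/3*y, LT = x*y.

S(f_1,f_2): lcm = x*y. S = -4*y**2 - x + 2/9*y.
  leading term y**2: no divisor's leading term divides it; move -4*y**2 to the remainder.
  leading term x: subtract (2)·f_1 from -x + 2/9*y → -34/9*y
  leading term y: no divisor's leading term divides it; move -34/9*y to the remainder.
  remainder -4*y**2 - 34/9*y ≠ 0; add g_3 = -4*y**2 - 34/9*y to the basis.

S(f_1,g_3): leading monomials are coprime, so the S-polynomial reduces to 0 (Buchberger's first criterion).
S(f_2,g_3): lcm = x*y**2. S = 1/18*x*y - 2/9*y**2.
  leading term x*y: subtract (-1/9*y)·f_1 from 1/18*x*y - 2/9*y**2 → 0
  remainder 0.

Every S-polynomial of the final basis reduces to 0, so we have a Gröbner basis.
Inter-reduce: drop elements whose leading term is divisible by another's, tail-reduce, and make monic.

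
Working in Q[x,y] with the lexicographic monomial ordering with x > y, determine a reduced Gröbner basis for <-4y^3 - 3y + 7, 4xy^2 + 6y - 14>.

G = {x - 2y, y^3 + 3/4y - 7/4}

f_1 = -4y^3 - 3y + 7, LT = y^3.
f_2 = 4xy^2 + 6y - 14, LT = xy^2.

S(f_1,f_2): lcm = xy^3. S = 3/4xy - 7/4x - 3/2y^2 + 7/2y.
  leading term xy: no divisor's leading term divides it; move 3/4xy to the remainder.
  leading term x: no divisor's leading term divides it; move -7/4x to the remainder.
  leading term y^2: no divisor's leading term divides it; move -3/2y^2 to the remainder.
  leading term y: no divisor's leading term divides it; move 7/2y to the remainder.
  remainder 3/4xy - 7/4x - 3/2y^2 + 7/2y ≠ 0; add g_3 = 3/4xy - 7/4x - 3/2y^2 + 7/2y to the basis.

S(f_1,g_3): lcm = xy^3. S = 7/3xy^2 + 3/4xy - 7/4x + 2y^4 - 14/3y^3.
  leading term xy^2: subtract (7/12)·f_2 from 7/3xy^2 + 3/4xy - 7/4x + 2y^4 - 14/3y^3 → 3/4xy - 7/4x + 2y^4 - 14/3y^3 - 7/2y + 49/6
  leading term xy: subtract (1)·g_3 from 3/4xy - 7/4x + 2y^4 - 14/3y^3 - 7/2y + 49/6 → 2y^4 - 14/3y^3 + 3/2y^2 - 7y + 49/6
  leading term y^4: subtract (-1/2y)·f_1 from 2y^4 - 14/3y^3 + 3/2y^2 - 7y + 49/6 → -14/3y^3 - 7/2y + 49/6
  leading term y^3: subtract (7/6)·f_1 from -14/3y^3 - 7/2y + 49/6 → 0
  remainder 0.

S(f_2,g_3): lcm = xy^2. S = 7/3xy + 2y^3 - 14/3y^2 + 3/2y - 7/2.
  leading term xy: subtract (28/9)·g_3 from 7/3xy + 2y^3 - 14/3y^2 + 3/2y - 7/2 → 49/9x + 2y^3 - 169/18y - 7/2
  leading term x: no divisor's leading term divides it; move 49/9x to the remainder.
  leading term y^3: subtract (-1/2)·f_1 from 2y^3 - 169/18y - 7/2 → -98/9y
  leading term y: no divisor's leading term divides it; move -98/9y to the remainder.
  remainder 49/9x - 98/9y ≠ 0; add g_4 = 49/9x - 98/9y to the basis.

S(f_1,g_4): leading monomials are coprime, so the S-polynomial reduces to 0 (Buchberger's first criterion).
S(f_2,g_4): lcm = xy^2. S = 2y^3 + 3/2y - 7/2.
  leading term y^3: subtract (-1/2)·f_1 from 2y^3 + 3/2y - 7/2 → 0
  remainder 0.

S(g_3,g_4): lcm = xy. S = -7/3x + 14/3y.
  leading term x: subtract (-3/7)·g_4 from -7/3x + 14/3y → 0
  remainder 0.

Every S-polynomial of the final basis reduces to 0, so we have a Gröbner basis.
Inter-reduce: drop elements whose leading term is divisible by another's, tail-reduce, and make monic.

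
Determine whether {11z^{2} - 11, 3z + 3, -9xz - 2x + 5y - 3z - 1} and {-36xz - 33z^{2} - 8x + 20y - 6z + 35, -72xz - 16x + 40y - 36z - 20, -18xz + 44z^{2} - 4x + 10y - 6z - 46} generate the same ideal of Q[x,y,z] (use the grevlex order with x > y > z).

For a fixed monomial order, each ideal has a unique reduced Gröbner basis; comparing bases decides equality.
Buchberger on the first generating set:
f_1 = 11z^{2} - 11, LT = z^{2}.
f_2 = 3z + 3, LT = z.
f_3 = -9xz - 2x + 5y - 3z - 1, LT = xz.

S(f_1,f_3): lcm = xz^{2}. S = -\tfrac{2}{9}xz + \tfrac{5}{9}yz - \tfrac{1}{3}z^{2} - x - \tfrac{1}{9}z.
  leading term xz: subtract (-\tfrac{2}{27}x)·f_2 from -\tfrac{2}{9}xz + \tfrac{5}{9}yz - \tfrac{1}{3}z^{2} - x - \tfrac{1}{9}z → \tfrac{5}{9}yz - \tfrac{1}{3}z^{2} - \tfrac{7}{9}x - \tfrac{1}{9}z
  leading term yz: subtract (\tfrac{5}{27}y)·f_2 from \tfrac{5}{9}yz - \tfrac{1}{3}z^{2} - \tfrac{7}{9}x - \tfrac{1}{9}z → -\tfrac{1}{3}z^{2} - \tfrac{7}{9}x - \tfrac{5}{9}y - \tfrac{1}{9}z
  leading term z^{2}: subtract (-\tfrac{1}{33})·f_1 from -\tfrac{1}{3}z^{2} - \tfrac{7}{9}x - \tfrac{5}{9}y - \tfrac{1}{9}z → -\tfrac{7}{9}x - \tfrac{5}{9}y - \tfrac{1}{9}z - \tfrac{1}{3}
  leading term x: no divisor's leading term divides it; move -\tfrac{7}{9}x to the remainder.
  leading term y: no divisor's leading term divides it; move -\tfrac{5}{9}y to the remainder.
  leading term z: subtract (-\tfrac{1}{27})·f_2 from -\tfrac{1}{9}z - \tfrac{1}{3} → -\tfrac{2}{9}
  leading term 1: no divisor's leading term divides it; move -\tfrac{2}{9} to the remainder.
  remainder -\tfrac{7}{9}x - \tfrac{5}{9}y - \tfrac{2}{9} ≠ 0; add g_4 = -\tfrac{7}{9}x - \tfrac{5}{9}y - \tfrac{2}{9} to the basis.

The other S-polynomials (S(f_1,f_2), S(f_2,f_3), S(f_1,g_4), S(f_2,g_4), S(f_3,g_4)) all reduce to 0 modulo the current basis, so we have a Gröbner basis.
Inter-reduce: drop elements whose leading term is divisible by another's, tail-reduce, and make monic.
Reduced Gröbner basis: {x + \tfrac{5}{7}y + \tfrac{2}{7}, z + 1}.

Buchberger on the second generating set:
h_1 = -36xz - 33z^{2} - 8x + 20y - 6z + 35, LT = xz.
h_2 = -72xz - 16x + 40y - 36z - 20, LT = xz.
h_3 = -18xz + 44z^{2} - 4x + 10y - 6z - 46, LT = xz.

S(h_1,h_2): lcm = xz. S = \tfrac{11}{12}z^{2} - \tfrac{1}{3}z - \tfrac{5}{4}.
  leading term z^{2}: no divisor's leading term divides it; move \tfrac{11}{12}z^{2} to the remainder.
  leading term z: no divisor's leading term divides it; move -\tfrac{1}{3}z to the remainder.
  leading term 1: no divisor's leading term divides it; move -\tfrac{5}{4} to the remainder.
  remainder \tfrac{11}{12}z^{2} - \tfrac{1}{3}z - \tfrac{5}{4} ≠ 0; add k_4 = \tfrac{11}{12}z^{2} - \tfrac{1}{3}z - \tfrac{5}{4} to the basis.

S(h_1,h_3): lcm = xz. S = \tfrac{121}{36}z^{2} - \tfrac{1}{6}z - \tfrac{127}{36}.
  leading term z^{2}: subtract (\tfrac{11}{3})·k_4 from \tfrac{121}{36}z^{2} - \tfrac{1}{6}z - \tfrac{127}{36} → \tfrac{19}{18}z + \tfrac{19}{18}
  leading term z: no divisor's leading term divides it; move \tfrac{19}{18}z to the remainder.
  leading term 1: no divisor's leading term divides it; move \tfrac{19}{18} to the remainder.
  remainder \tfrac{19}{18}z + \tfrac{19}{18} ≠ 0; add k_5 = \tfrac{19}{18}z + \tfrac{19}{18} to the basis.

S(h_1,k_4): lcm = xz^{2}. S = \tfrac{11}{12}z^{3} + \tfrac{58}{99}xz - \tfrac{5}{9}yz + \tfrac{1}{6}z^{2} + \tfrac{15}{11}x - \tfrac{35}{36}z.
  leading term z^{3}: subtract (z)·k_4 from \tfrac{11}{12}z^{3} + \tfrac{58}{99}xz - \tfrac{5}{9}yz + \tfrac{1}{6}z^{2} + \tfrac{15}{11}x - \tfrac{35}{36}z → \tfrac{58}{99}xz - \tfrac{5}{9}yz + \tfrac{1}{2}z^{2} + \tfrac{15}{11}x + \tfrac{5}{18}z
  leading term xz: subtract (-\tfrac{29}{1782})·h_1 from \tfrac{58}{99}xz - \tfrac{5}{9}yz + \tfrac{1}{2}z^{2} + \tfrac{15}{11}x + \tfrac{5}{18}z → -\tfrac{5}{9}yz - \tfrac{1}{27}z^{2} + \tfrac{1099}{891}x + \tfrac{290}{891}y + \tfrac{107}{594}z + \tfrac{1015}{1782}
  leading term yz: subtract (-\tfrac{10}{19}y)·k_5 from -\tfrac{5}{9}yz - \tfrac{1}{27}z^{2} + \tfrac{1099}{891}x + \tfrac{290}{891}y + \tfrac{107}{594}z + \tfrac{1015}{1782} → -\tfrac{1}{27}z^{2} + \tfrac{1099}{891}x + \tfrac{785}{891}y + \tfrac{107}{594}z + \tfrac{1015}{1782}
  leading term z^{2}: subtract (-\tfrac{4}{99})·k_4 from -\tfrac{1}{27}z^{2} + \tfrac{1099}{891}x + \tfrac{785}{891}y + \tfrac{107}{594}z + \tfrac{1015}{1782} → \tfrac{1099}{891}x + \tfrac{785}{891}y + \tfrac{1}{6}z + \tfrac{925}{1782}
  leading term x: no divisor's leading term divides it; move \tfrac{1099}{891}x to the remainder.
  leading term y: no divisor's leading term divides it; move \tfrac{785}{891}y to the remainder.
  leading term z: subtract (\tfrac{3}{19})·k_5 from \tfrac{1}{6}z + \tfrac{925}{1782} → \tfrac{314}{891}
  leading term 1: no divisor's leading term divides it; move \tfrac{314}{891} to the remainder.
  remainder \tfrac{1099}{891}x + \tfrac{785}{891}y + \tfrac{314}{891} ≠ 0; add k_6 = \tfrac{1099}{891}x + \tfrac{785}{891}y + \tfrac{314}{891} to the basis.

The other S-polynomials (S(h_2,h_3), S(h_2,k_4), S(h_3,k_4), S(h_1,k_5), S(h_2,k_5), S(h_3,k_5), S(k_4,k_5), S(h_1,k_6), S(h_2,k_6), S(h_3,k_6), S(k_4,k_6), S(k_5,k_6)) all reduce to 0 modulo the current basis, so we have a Gröbner basis.
Inter-reduce: drop elements whose leading term is divisible by another's, tail-reduce, and make monic.
Reduced Gröbner basis: {x + \tfrac{5}{7}y + \tfrac{2}{7}, z + 1}.

These coincide, so the ideals are equal.

Yes, the ideals are equal.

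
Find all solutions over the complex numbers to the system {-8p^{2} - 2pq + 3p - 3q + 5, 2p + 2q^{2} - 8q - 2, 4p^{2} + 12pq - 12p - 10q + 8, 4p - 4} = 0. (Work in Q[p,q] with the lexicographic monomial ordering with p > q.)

{(1, 0)}

Compute a lex Gröbner basis by Buchberger's algorithm.
f_1 = -8p^{2} - 2pq + 3p - 3q + 5, LT = p^{2}.
f_2 = 2p + 2q^{2} - 8q - 2, LT = p.
f_3 = 4p^{2} + 12pq - 12p - 10q + 8, LT = p^{2}.
f_4 = 4p - 4, LT = p.

S(f_1,f_2): lcm = p^{2}. S = -pq^{2} + \tfrac{17}{4}pq + \tfrac{5}{8}p + \tfrac{3}{8}q - \tfrac{5}{8}.
  leading term pq^{2}: subtract (-\tfrac{1}{2}q^{2})·f_2 from -pq^{2} + \tfrac{17}{4}pq + \tfrac{5}{8}p + \tfrac{3}{8}q - \tfrac{5}{8} → \tfrac{17}{4}pq + \tfrac{5}{8}p + q^{4} - 4q^{3} - q^{2} + \tfrac{3}{8}q - \tfrac{5}{8}
  leading term pq: subtract (\tfrac{17}{8}q)·f_2 from \tfrac{17}{4}pq + \tfrac{5}{8}p + q^{4} - 4q^{3} - q^{2} + \tfrac{3}{8}q - \tfrac{5}{8} → \tfrac{5}{8}p + q^{4} - \tfrac{33}{4}q^{3} + 16q^{2} + \tfrac{37}{8}q - \tfrac{5}{8}
  leading term p: subtract (\tfrac{5}{16})·f_2 from \tfrac{5}{8}p + q^{4} - \tfrac{33}{4}q^{3} + 16q^{2} + \tfrac{37}{8}q - \tfrac{5}{8} → q^{4} - \tfrac{33}{4}q^{3} + \tfrac{123}{8}q^{2} + \tfrac{57}{8}q
  leading term q^{4}: no divisor's leading term divides it; move q^{4} to the remainder.
  leading term q^{3}: no divisor's leading term divides it; move -\tfrac{33}{4}q^{3} to the remainder.
  leading term q^{2}: no divisor's leading term divides it; move \tfrac{123}{8}q^{2} to the remainder.
  leading term q: no divisor's leading term divides it; move \tfrac{57}{8}q to the remainder.
  remainder q^{4} - \tfrac{33}{4}q^{3} + \tfrac{123}{8}q^{2} + \tfrac{57}{8}q ≠ 0; add h_5 = q^{4} - \tfrac{33}{4}q^{3} + \tfrac{123}{8}q^{2} + \tfrac{57}{8}q to the basis.

S(f_1,f_3): lcm = p^{2}. S = -\tfrac{11}{4}pq + \tfrac{21}{8}p + \tfrac{23}{8}q - \tfrac{21}{8}.
  leading term pq: subtract (-\tfrac{11}{8}q)·f_2 from -\tfrac{11}{4}pq + \tfrac{21}{8}p + \tfrac{23}{8}q - \tfrac{21}{8} → \tfrac{21}{8}p + \tfrac{11}{4}q^{3} - 11q^{2} + \tfrac{1}{8}q - \tfrac{21}{8}
  leading term p: subtract (\tfrac{21}{16})·f_2 from \tfrac{21}{8}p + \tfrac{11}{4}q^{3} - 11q^{2} + \tfrac{1}{8}q - \tfrac{21}{8} → \tfrac{11}{4}q^{3} - \tfrac{109}{8}q^{2} + \tfrac{85}{8}q
  leading term q^{3}: no divisor's leading term divides it; move \tfrac{11}{4}q^{3} to the remainder.
  leading term q^{2}: no divisor's leading term divides it; move -\tfrac{109}{8}q^{2} to the remainder.
  leading term q: no divisor's leading term divides it; move \tfrac{85}{8}q to the remainder.
  remainder \tfrac{11}{4}q^{3} - \tfrac{109}{8}q^{2} + \tfrac{85}{8}q ≠ 0; add h_6 = \tfrac{11}{4}q^{3} - \tfrac{109}{8}q^{2} + \tfrac{85}{8}q to the basis.

S(f_1,f_4): lcm = p^{2}. S = \tfrac{1}{4}pq + \tfrac{5}{8}p + \tfrac{3}{8}q - \tfrac{5}{8}.
  leading term pq: subtract (\tfrac{1}{8}q)·f_2 from \tfrac{1}{4}pq + \tfrac{5}{8}p + \tfrac{3}{8}q - \tfrac{5}{8} → \tfrac{5}{8}p - \tfrac{1}{4}q^{3} + q^{2} + \tfrac{5}{8}q - \tfrac{5}{8}
  leading term p: subtract (\tfrac{5}{16})·f_2 from \tfrac{5}{8}p - \tfrac{1}{4}q^{3} + q^{2} + \tfrac{5}{8}q - \tfrac{5}{8} → -\tfrac{1}{4}q^{3} + \tfrac{3}{8}q^{2} + \tfrac{25}{8}q
  leading term q^{3}: subtract (-\tfrac{1}{11})·h_6 from -\tfrac{1}{4}q^{3} + \tfrac{3}{8}q^{2} + \tfrac{25}{8}q → -\tfrac{19}{22}q^{2} + \tfrac{45}{11}q
  leading term q^{2}: no divisor's leading term divides it; move -\tfrac{19}{22}q^{2} to the remainder.
  leading term q: no divisor's leading term divides it; move \tfrac{45}{11}q to the remainder.
  remainder -\tfrac{19}{22}q^{2} + \tfrac{45}{11}q ≠ 0; add h_7 = -\tfrac{19}{22}q^{2} + \tfrac{45}{11}q to the basis.

S(f_2,f_4): lcm = p. S = q^{2} - 4q.
  leading term q^{2}: subtract (-\tfrac{22}{19})·h_7 from q^{2} - 4q → \tfrac{14}{19}q
  leading term q: no divisor's leading term divides it; move \tfrac{14}{19}q to the remainder.
  remainder \tfrac{14}{19}q ≠ 0; add h_8 = \tfrac{14}{19}q to the basis.

The other S-polynomials (S(f_2,f_3), S(f_3,f_4), S(f_1,h_5), S(f_2,h_5), S(f_3,h_5), S(f_4,h_5), S(f_1,h_6), S(f_2,h_6), S(f_3,h_6), S(f_4,h_6), S(h_5,h_6), S(f_1,h_7), S(f_2,h_7), S(f_3,h_7), S(f_4,h_7), S(h_5,h_7), S(h_6,h_7), S(f_1,h_8), S(f_2,h_8), S(f_3,h_8), S(f_4,h_8), S(h_5,h_8), S(h_6,h_8), S(h_7,h_8)) all reduce to 0 modulo the current basis, so we have a Gröbner basis.
Inter-reduce: drop elements whose leading term is divisible by another's, tail-reduce, and make monic.
Reduced Gröbner basis: {p - 1, q}.

The lex basis is triangular: the last element involves only q. Solving q = 0 gives q ∈ {0}; substituting each value into the earlier elements determines the remaining variables.
  q = 0: the earlier basis element becomes p - 1 = 0, giving p = 1 — point (1, 0).
A lex Gröbner basis triangularizes the system, enabling back-substitution.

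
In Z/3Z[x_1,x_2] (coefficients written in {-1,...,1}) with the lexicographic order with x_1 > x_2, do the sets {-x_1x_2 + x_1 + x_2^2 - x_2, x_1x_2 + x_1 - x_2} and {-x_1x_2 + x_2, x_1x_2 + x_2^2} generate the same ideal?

For a fixed monomial order, each ideal has a unique reduced Gröbner basis; comparing bases decides equality.
Buchberger on the first generating set:
f_1 = -x_1x_2 + x_1 + x_2^2 - x_2, LT = x_1x_2.
f_2 = x_1x_2 + x_1 - x_2, LT = x_1x_2.

S(f_1,f_2): lcm = x_1x_2. S = x_1 - x_2^2 - x_2.
  reduce S modulo (f_1, f_2):
  remainder x_1 - x_2^2 - x_2 ≠ 0; add g_3 = x_1 - x_2^2 - x_2 to the basis.

S(f_1,g_3): lcm = x_1x_2. S = -x_1 + x_2^3 + x_2.
  reduce S modulo (f_1, f_2, g_3):
  remainder x_2^3 - x_2^2 ≠ 0; add g_4 = x_2^3 - x_2^2 to the basis.

The other S-polynomials (S(f_2,g_3), S(f_1,g_4), S(f_2,g_4), S(g_3,g_4)) all reduce to 0 modulo the current basis, so we have a Gröbner basis.
Inter-reduce: drop elements whose leading term is divisible by another's, tail-reduce, and make monic.
Reduced Gröbner basis: {x_1 - x_2^2 - x_2, x_2^3 - x_2^2}.

Buchberger on the second generating set:
h_1 = -x_1x_2 + x_2, LT = x_1x_2.
h_2 = x_1x_2 + x_2^2, LT = x_1x_2.

S(h_1,h_2): lcm = x_1x_2. S = -x_2^2 - x_2.
  reduce S modulo (h_1, h_2):
  remainder -x_2^2 - x_2 ≠ 0; add k_3 = -x_2^2 - x_2 to the basis.

The other S-polynomials (S(h_1,k_3), S(h_2,k_3)) all reduce to 0 modulo the current basis, so we have a Gröbner basis.
Inter-reduce: drop elements whose leading term is divisible by another's, tail-reduce, and make monic.
Reduced Gröbner basis: {x_1x_2 - x_2, x_2^2 + x_2}.

Since the reduced bases disagree, the two ideals are not the same.

No, the ideals differ.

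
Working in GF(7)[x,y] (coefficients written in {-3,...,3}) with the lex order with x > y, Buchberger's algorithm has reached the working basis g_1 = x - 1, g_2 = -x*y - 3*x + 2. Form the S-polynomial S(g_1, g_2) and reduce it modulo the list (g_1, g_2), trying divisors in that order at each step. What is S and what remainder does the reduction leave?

lcm(LM(g_1), LM(g_2)) = x*y.
S = (lcm/LT(g_1))·g_1 − (lcm/LT(g_2))·g_2 = -3*x - y + 2.
Reduce S modulo (g_1, g_2) in that order:
  leading term x: subtract (-3)·g_1 from -3*x - y + 2 → -y - 1
  leading term y: no divisor's leading term divides it; move -y to the remainder.
  leading term 1: no divisor's leading term divides it; move -1 to the remainder.
The remainder -y - 1 is nonzero, so it would be added as the next basis element.

S(g_1, g_2) = -3*x - y + 2; remainder on division = -y - 1.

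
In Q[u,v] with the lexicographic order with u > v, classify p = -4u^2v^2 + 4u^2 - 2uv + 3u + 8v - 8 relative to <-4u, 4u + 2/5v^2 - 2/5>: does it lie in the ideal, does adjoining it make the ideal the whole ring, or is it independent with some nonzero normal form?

First compute the reduced Gröbner basis of I by Buchberger's algorithm.
f_1 = -4u, LT = u.
f_2 = 4u + 2/5v^2 - 2/5, LT = u.

S(f_1,f_2): lcm = u. S = -1/10v^2 + 1/10.
  reduce S modulo (f_1, f_2):
  remainder -1/10v^2 + 1/10 ≠ 0; add h_3 = -1/10v^2 + 1/10 to the basis.

The other S-polynomials (S(f_1,h_3), S(f_2,h_3)) all reduce to 0 modulo the current basis, so we have a Gröbner basis.
Inter-reduce: drop elements whose leading term is divisible by another's, tail-reduce, and make monic.
Reduced Gröbner basis: {u, v^2 - 1}.
Label its elements g_1 = u, g_2 = v^2 - 1.

Reduce p = -4u^2v^2 + 4u^2 - 2uv + 3u + 8v - 8 modulo G:
  leading term u^2v^2: subtract (-4uv^2)·g_1 from -4u^2v^2 + 4u^2 - 2uv + 3u + 8v - 8 → 4u^2 - 2uv + 3u + 8v - 8
  leading term u^2: subtract (4u)·g_1 from 4u^2 - 2uv + 3u + 8v - 8 → -2uv + 3u + 8v - 8
  leading term uv: subtract (-2v)·g_1 from -2uv + 3u + 8v - 8 → 3u + 8v - 8
  leading term u: subtract (3)·g_1 from 3u + 8v - 8 → 8v - 8
  leading term v: no divisor's leading term divides it; move 8v to the remainder.
  leading term 1: no divisor's leading term divides it; move -8 to the remainder.
  normal form = 8v - 8.
The normal form is nonzero, so p ∉ I. Since p minus its normal form lies in I, I + (p) = I + (r) where r = 8v - 8; decide whether this ideal is the whole ring.
Run Buchberger on G together with r (pairs among the g_i already reduce to 0 since G is a Gröbner basis):
g_1 = u, LT = u.
g_2 = v^2 - 1, LT = v^2.
r = 8v - 8, LT = v.

The S-polynomials (S(g_1,g_2), S(g_1,r), S(g_2,r)) all reduce to 0 modulo the current basis, so we have a Gröbner basis.
Inter-reduce: drop elements whose leading term is divisible by another's, tail-reduce, and make monic.
Reduced Gröbner basis: {u, v - 1}.
The reduced Gröbner basis of I + (p) is {u, v - 1} ≠ {1}, a proper ideal, so the enlarged system stays consistent: p is independent of I, with normal form 8v - 8.

-4u^2v^2 + 4u^2 - 2uv + 3u + 8v - 8 is independent of I; its normal form modulo I is 8v - 8.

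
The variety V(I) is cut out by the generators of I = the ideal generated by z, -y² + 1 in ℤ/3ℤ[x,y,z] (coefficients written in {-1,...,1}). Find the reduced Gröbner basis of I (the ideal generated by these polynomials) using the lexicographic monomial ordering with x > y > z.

Buchberger's algorithm terminates because the ascending chain of leading-term ideals stabilizes.

f_1 = z, LT = z.
f_2 = -y² + 1, LT = y².

The S-polynomials (S(f_1,f_2)) all reduce to 0 modulo the current basis, so we have a Gröbner basis.

G = {y² - 1, z}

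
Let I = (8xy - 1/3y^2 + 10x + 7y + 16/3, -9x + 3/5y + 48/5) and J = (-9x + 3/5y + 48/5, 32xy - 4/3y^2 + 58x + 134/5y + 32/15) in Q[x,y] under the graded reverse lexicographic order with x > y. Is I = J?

For a fixed monomial order, each ideal has a unique reduced Gröbner basis; comparing bases decides equality.
Buchberger on the first generating set:
f_1 = 8xy - 1/3y^2 + 10x + 7y + 16/3, LT = xy.
f_2 = -9x + 3/5y + 48/5, LT = x.

S(f_1,f_2): lcm = xy. S = 1/40y^2 + 5/4x + 233/120y + 2/3.
  leading term y^2: no divisor's leading term divides it; move 1/40y^2 to the remainder.
  leading term x: subtract (-5/36)·f_2 from 5/4x + 233/120y + 2/3 → 81/40y + 2
  leading term y: no divisor's leading term divides it; move 81/40y to the remainder.
  leading term 1: no divisor's leading term divides it; move 2 to the remainder.
  remainder 1/40y^2 + 81/40y + 2 ≠ 0; add g_3 = 1/40y^2 + 81/40y + 2 to the basis.

The other S-polynomials (S(f_1,g_3), S(f_2,g_3)) all reduce to 0 modulo the current basis, so we have a Gröbner basis.
Inter-reduce: drop elements whose leading term is divisible by another's, tail-reduce, and make monic.
Reduced Gröbner basis: {y^2 + 81y + 80, x - 1/15y - 16/15}.

Buchberger on the second generating set:
h_1 = -9x + 3/5y + 48/5, LT = x.
h_2 = 32xy - 4/3y^2 + 58x + 134/5y + 32/15, LT = xy.

S(h_1,h_2): lcm = xy. S = -1/40y^2 - 29/16x - 457/240y - 1/15.
  leading term y^2: no divisor's leading term divides it; move -1/40y^2 to the remainder.
  leading term x: subtract (29/144)·h_1 from -29/16x - 457/240y - 1/15 → -81/40y - 2
  leading term y: no divisor's leading term divides it; move -81/40y to the remainder.
  leading term 1: no divisor's leading term divides it; move -2 to the remainder.
  remainder -1/40y^2 - 81/40y - 2 ≠ 0; add k_3 = -1/40y^2 - 81/40y - 2 to the basis.

The other S-polynomials (S(h_1,k_3), S(h_2,k_3)) all reduce to 0 modulo the current basis, so we have a Gröbner basis.
Inter-reduce: drop elements whose leading term is divisible by another's, tail-reduce, and make monic.
Reduced Gröbner basis: {y^2 + 81y + 80, x - 1/15y - 16/15}.

These coincide, so the ideals are equal.

Yes, the ideals are equal.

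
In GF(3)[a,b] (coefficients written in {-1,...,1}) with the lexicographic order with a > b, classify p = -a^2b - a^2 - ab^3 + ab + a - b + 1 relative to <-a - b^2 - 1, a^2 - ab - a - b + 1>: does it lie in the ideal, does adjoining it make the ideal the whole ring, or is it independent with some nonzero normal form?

First compute the reduced Gröbner basis of I by Buchberger's algorithm.
f_1 = -a - b^2 - 1, LT = a.
f_2 = a^2 - ab - a - b + 1, LT = a^2.

S(f_1,f_2): lcm = a^2. S = ab^2 + ab - a + b - 1.
  leading term ab^2: subtract (-b^2)·f_1 from ab^2 + ab - a + b - 1 → ab - a - b^4 - b^2 + b - 1
  leading term ab: subtract (-b)·f_1 from ab - a - b^4 - b^2 + b - 1 → -a - b^4 - b^3 - b^2 - 1
  leading term a: subtract (1)·f_1 from -a - b^4 - b^3 - b^2 - 1 → -b^4 - b^3
  leading term b^4: no divisor's leading term divides it; move -b^4 to the remainder.
  leading term b^3: no divisor's leading term divides it; move -b^3 to the remainder.
  remainder -b^4 - b^3 ≠ 0; add h_3 = -b^4 - b^3 to the basis.

S(f_1,h_3): leading monomials are coprime, so the S-polynomial reduces to 0 (Buchberger's first criterion).
S(f_2,h_3): leading monomials are coprime, so the S-polynomial reduces to 0 (Buchberger's first criterion).
Every S-polynomial of the final basis reduces to 0, so we have a Gröbner basis.
Inter-reduce: drop elements whose leading term is divisible by another's, tail-reduce, and make monic.
Reduced Gröbner basis: {a + b^2 + 1, b^4 + b^3}.
Label its elements g_1 = a + b^2 + 1, g_2 = b^4 + b^3.

Reduce p = -a^2b - a^2 - ab^3 + ab + a - b + 1 modulo G:
  leading term a^2b: subtract (-ab)·g_1 from -a^2b - a^2 - ab^3 + ab + a - b + 1 → -a^2 - ab + a - b + 1
  leading term a^2: subtract (-a)·g_1 from -a^2 - ab + a - b + 1 → ab^2 - ab - a - b + 1
  leading term ab^2: subtract (b^2)·g_1 from ab^2 - ab - a - b + 1 → -ab - a - b^4 - b^2 - b + 1
  leading term ab: subtract (-b)·g_1 from -ab - a - b^4 - b^2 - b + 1 → -a - b^4 + b^3 - b^2 + 1
  leading term a: subtract (-1)·g_1 from -a - b^4 + b^3 - b^2 + 1 → -b^4 + b^3 - 1
  leading term b^4: subtract (-1)·g_2 from -b^4 + b^3 - 1 → -b^3 - 1
  leading term b^3: no divisor's leading term divides it; move -b^3 to the remainder.
  leading term 1: no divisor's leading term divides it; move -1 to the remainder.
  normal form = -b^3 - 1.
The normal form is nonzero, so p ∉ I. Since p minus its normal form lies in I, I + (p) = I + (r) where r = -b^3 - 1; decide whether this ideal is the whole ring.
Run Buchberger on G together with r (pairs among the g_i already reduce to 0 since G is a Gröbner basis):
g_1 = a + b^2 + 1, LT = a.
g_2 = b^4 + b^3, LT = b^4.
r = -b^3 - 1, LT = b^3.

S(g_1,g_2): leading monomials are coprime, so the S-polynomial reduces to 0 (Buchberger's first criterion).
S(g_1,r): leading monomials are coprime, so the S-polynomial reduces to 0 (Buchberger's first criterion).
S(g_2,r): lcm = b^4. S = b^3 - b.
  leading term b^3: subtract (-1)·r from b^3 - b → -b - 1
  leading term b: no divisor's leading term divides it; move -b to the remainder.
  leading term 1: no divisor's leading term divides it; move -1 to the remainder.
  remainder -b - 1 ≠ 0; add m_4 = -b - 1 to the basis.

S(g_1,m_4): leading monomials are coprime, so the S-polynomial reduces to 0 (Buchberger's first criterion).
S(g_2,m_4): lcm = b^4. S = 0.
  remainder 0.

S(r,m_4): lcm = b^3. S = -b^2 + 1.
  leading term b^2: subtract (b)·m_4 from -b^2 + 1 → b + 1
  leading term b: subtract (-1)·m_4 from b + 1 → 0
  remainder 0.

Every S-polynomial of the final basis reduces to 0, so we have a Gröbner basis.
Inter-reduce: drop elements whose leading term is divisible by another's, tail-reduce, and make monic.
Reduced Gröbner basis: {a - 1, b + 1}.
The reduced Gröbner basis of I + (p) is {a - 1, b + 1} ≠ {1}, a proper ideal, so the enlarged system stays consistent: p is independent of I, with normal form -b^3 - 1.

-a^2b - a^2 - ab^3 + ab + a - b + 1 is independent of I; its normal form modulo I is -b^3 - 1.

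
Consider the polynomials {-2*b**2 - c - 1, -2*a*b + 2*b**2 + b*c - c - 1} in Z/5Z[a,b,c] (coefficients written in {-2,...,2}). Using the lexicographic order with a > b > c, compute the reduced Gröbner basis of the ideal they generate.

f_1 = -2*b**2 - c - 1, LT = b**2.
f_2 = -2*a*b + 2*b**2 + b*c - c - 1, LT = a*b.

S(f_1,f_2): lcm = a*b**2. S = -2*a*c - 2*a + b**3 - 2*b**2*c + 2*b*c + 2*b.
  reduce S modulo (f_1, f_2):
  remainder -2*a*c - 2*a - b*c - b + c**2 + c ≠ 0; add g_3 = -2*a*c - 2*a - b*c - b + c**2 + c to the basis.

The other S-polynomials (S(f_1,g_3), S(f_2,g_3)) all reduce to 0 modulo the current basis, so we have a Gröbner basis.

G = {a*b + 2*b*c + c + 1, a*c + a - 2*b*c - 2*b + 2*c**2 + 2*c, b**2 - 2*c - 2}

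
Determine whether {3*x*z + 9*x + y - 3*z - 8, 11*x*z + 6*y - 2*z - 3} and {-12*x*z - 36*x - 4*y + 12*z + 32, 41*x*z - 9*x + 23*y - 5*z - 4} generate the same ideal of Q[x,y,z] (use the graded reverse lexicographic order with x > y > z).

Yes, the ideals are equal.

Since reduced Gröbner bases are canonical representatives of ideals under a given ordering, it suffices to compute and compare them.
Buchberger on the first generating set:
f_1 = 3*x*z + 9*x + y - 3*z - 8, LT = x*z.
f_2 = 11*x*z + 6*y - 2*z - 3, LT = x*z.

S(f_1,f_2): lcm = x*z. S = 3*x - 7/33*y - 9/11*z - 79/33.
  leading term x: no divisor's leading term divides it; move 3*x to the remainder.
  leading term y: no divisor's leading term divides it; move -7/33*y to the remainder.
  leading term z: no divisor's leading term divides it; move -9/11*z to the remainder.
  leading term 1: no divisor's leading term divides it; move -79/33 to the remainder.
  remainder 3*x - 7/33*y - 9/11*z - 79/33 ≠ 0; add g_3 = 3*x - 7/33*y - 9/11*z - 79/33 to the basis.

S(f_1,g_3): lcm = x*z. S = 7/99*y*z + 3/11*z**2 + 3*x + 1/3*y - 20/99*z - 8/3.
  leading term y*z: no divisor's leading term divides it; move 7/99*y*z to the remainder.
  leading term z**2: no divisor's leading term divides it; move 3/11*z**2 to the remainder.
  leading term x: subtract (1)·g_3 from 3*x + 1/3*y - 20/99*z - 8/3 → 6/11*y + 61/99*z - 3/11
  leading term y: no divisor's leading term divides it; move 6/11*y to the remainder.
  leading term z: no divisor's leading term divides it; move 61/99*z to the remainder.
  leading term 1: no divisor's leading term divides it; move -3/11 to the remainder.
  remainder 7/99*y*z + 3/11*z**2 + 6/11*y + 61/99*z - 3/11 ≠ 0; add g_4 = 7/99*y*z + 3/11*z**2 + 6/11*y + 61/99*z - 3/11 to the basis.

The other S-polynomials (S(f_2,g_3), S(f_1,g_4), S(f_2,g_4), S(g_3,g_4)) all reduce to 0 modulo the current basis, so we have a Gröbner basis.
Inter-reduce: drop elements whose leading term is divisible by another's, tail-reduce, and make monic.
Reduced Gröbner basis: {y*z + 27/7*z**2 + 54/7*y + 61/7*z - 27/7, x - 7/99*y - 3/11*z - 79/99}.

Buchberger on the second generating set:
h_1 = -12*x*z - 36*x - 4*y + 12*z + 32, LT = x*z.
h_2 = 41*x*z - 9*x + 23*y - 5*z - 4, LT = x*z.

S(h_1,h_2): lcm = x*z. S = 132/41*x - 28/123*y - 36/41*z - 316/123.
  leading term x: no divisor's leading term divides it; move 132/41*x to the remainder.
  leading term y: no divisor's leading term divides it; move -28/123*y to the remainder.
  leading term z: no divisor's leading term divides it; move -36/41*z to the remainder.
  leading term 1: no divisor's leading term divides it; move -316/123 to the remainder.
  remainder 132/41*x - 28/123*y - 36/41*z - 316/123 ≠ 0; add k_3 = 132/41*x - 28/123*y - 36/41*z - 316/123 to the basis.

S(h_1,k_3): lcm = x*z. S = 7/99*y*z + 3/11*z**2 + 3*x + 1/3*y - 20/99*z - 8/3.
  leading term y*z: no divisor's leading term divides it; move 7/99*y*z to the remainder.
  leading term z**2: no divisor's leading term divides it; move 3/11*z**2 to the remainder.
  leading term x: subtract (41/44)·k_3 from 3*x + 1/3*y - 20/99*z - 8/3 → 6/11*y + 61/99*z - 3/11
  leading term y: no divisor's leading term divides it; move 6/11*y to the remainder.
  leading term z: no divisor's leading term divides it; move 61/99*z to the remainder.
  leading term 1: no divisor's leading term divides it; move -3/11 to the remainder.
  remainder 7/99*y*z + 3/11*z**2 + 6/11*y + 61/99*z - 3/11 ≠ 0; add k_4 = 7/99*y*z + 3/11*z**2 + 6/11*y + 61/99*z - 3/11 to the basis.

The other S-polynomials (S(h_2,k_3), S(h_1,k_4), S(h_2,k_4), S(k_3,k_4)) all reduce to 0 modulo the current basis, so we have a Gröbner basis.
Inter-reduce: drop elements whose leading term is divisible by another's, tail-reduce, and make monic.
Reduced Gröbner basis: {y*z + 27/7*z**2 + 54/7*y + 61/7*z - 27/7, x - 7/99*y - 3/11*z - 79/99}.

These coincide, so the ideals are equal.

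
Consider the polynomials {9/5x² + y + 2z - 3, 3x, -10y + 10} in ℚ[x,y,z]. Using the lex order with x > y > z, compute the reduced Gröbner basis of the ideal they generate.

G = {x, y - 1, z - 1}

Buchberger's algorithm terminates because the ascending chain of leading-term ideals stabilizes.

f_1 = 9/5x² + y + 2z - 3, LT = x².
f_2 = 3x, LT = x.
f_3 = -10y + 10, LT = y.

S(f_1,f_2): lcm = x². S = 5/9y + 10/9z - 5/3.
  reduce S modulo (f_1, f_2, f_3):
  remainder 10/9z - 10/9 ≠ 0; add g_4 = 10/9z - 10/9 to the basis.

The other S-polynomials (S(f_1,f_3), S(f_2,f_3), S(f_1,g_4), S(f_2,g_4), S(f_3,g_4)) all reduce to 0 modulo the current basis, so we have a Gröbner basis.
Inter-reduce: drop elements whose leading term is divisible by another's, tail-reduce, and make monic.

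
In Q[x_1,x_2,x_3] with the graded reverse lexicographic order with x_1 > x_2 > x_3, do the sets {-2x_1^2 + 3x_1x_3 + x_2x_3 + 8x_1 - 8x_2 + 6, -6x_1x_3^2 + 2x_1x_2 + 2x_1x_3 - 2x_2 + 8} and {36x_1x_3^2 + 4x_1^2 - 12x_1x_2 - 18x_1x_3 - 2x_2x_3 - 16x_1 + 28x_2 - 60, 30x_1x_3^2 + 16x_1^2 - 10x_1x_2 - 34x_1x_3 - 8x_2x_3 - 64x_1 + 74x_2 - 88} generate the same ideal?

Equality of ideals is decidable: compute both reduced Gröbner bases (unique for the ordering) and check whether they agree.
Buchberger on the first generating set:
f_1 = -2x_1^2 + 3x_1x_3 + x_2x_3 + 8x_1 - 8x_2 + 6, LT = x_1^2.
f_2 = -6x_1x_3^2 + 2x_1x_2 + 2x_1x_3 - 2x_2 + 8, LT = x_1x_3^2.

S(f_1,f_2): lcm = x_1^2x_3^2. S = -3/2x_1x_3^3 - 1/2x_2x_3^3 + 1/3x_1^2x_2 + 1/3x_1^2x_3 - 4x_1x_3^2 + 4x_2x_3^2 - 1/3x_1x_2 - 3x_3^2 + 4/3x_1.
  reduce S modulo (f_1, f_2):
  remainder -1/2x_2x_3^3 + 1/6x_2^2x_3 + 25/6x_2x_3^2 - 1/3x_1x_2 - 4/3x_2^2 - 5/6x_2x_3 - 3x_3^2 + 4/3x_1 + 7/3x_2 - x_3 - 16/3 ≠ 0; add g_3 = -1/2x_2x_3^3 + 1/6x_2^2x_3 + 25/6x_2x_3^2 - 1/3x_1x_2 - 4/3x_2^2 - 5/6x_2x_3 - 3x_3^2 + 4/3x_1 + 7/3x_2 - x_3 - 16/3 to the basis.

The other S-polynomials (S(f_1,g_3), S(f_2,g_3)) all reduce to 0 modulo the current basis, so we have a Gröbner basis.
Inter-reduce: drop elements whose leading term is divisible by another's, tail-reduce, and make monic.
Reduced Gröbner basis: {x_2x_3^3 - 1/3x_2^2x_3 - 25/3x_2x_3^2 + 2/3x_1x_2 + 8/3x_2^2 + 5/3x_2x_3 + 6x_3^2 - 8/3x_1 - 14/3x_2 + 2x_3 + 32/3, x_1x_3^2 - 1/3x_1x_2 - 1/3x_1x_3 + 1/3x_2 - 4/3, x_1^2 - 3/2x_1x_3 - 1/2x_2x_3 - 4x_1 + 4x_2 - 3}.

Buchberger on the second generating set:
h_1 = 36x_1x_3^2 + 4x_1^2 - 12x_1x_2 - 18x_1x_3 - 2x_2x_3 - 16x_1 + 28x_2 - 60, LT = x_1x_3^2.
h_2 = 30x_1x_3^2 + 16x_1^2 - 10x_1x_2 - 34x_1x_3 - 8x_2x_3 - 64x_1 + 74x_2 - 88, LT = x_1x_3^2.

S(h_1,h_2): lcm = x_1x_3^2. S = -19/45x_1^2 + 19/30x_1x_3 + 19/90x_2x_3 + 76/45x_1 - 76/45x_2 + 19/15.
  reduce S modulo (h_1, h_2):
  remainder -19/45x_1^2 + 19/30x_1x_3 + 19/90x_2x_3 + 76/45x_1 - 76/45x_2 + 19/15 ≠ 0; add k_3 = -19/45x_1^2 + 19/30x_1x_3 + 19/90x_2x_3 + 76/45x_1 - 76/45x_2 + 19/15 to the basis.

S(h_1,k_3): lcm = x_1^2x_3^2. S = 3/2x_1x_3^3 + 1/2x_2x_3^3 + 1/9x_1^3 - 1/3x_1^2x_2 - 1/2x_1^2x_3 - 1/18x_1x_2x_3 + 4x_1x_3^2 - 4x_2x_3^2 - 4/9x_1^2 + 7/9x_1x_2 + 3x_3^2 - 5/3x_1.
  reduce S modulo (h_1, h_2, k_3):
  remainder 1/2x_2x_3^3 - 1/6x_2^2x_3 - 25/6x_2x_3^2 + 1/3x_1x_2 + 4/3x_2^2 + 5/6x_2x_3 + 3x_3^2 - 4/3x_1 - 7/3x_2 + x_3 + 16/3 ≠ 0; add k_4 = 1/2x_2x_3^3 - 1/6x_2^2x_3 - 25/6x_2x_3^2 + 1/3x_1x_2 + 4/3x_2^2 + 5/6x_2x_3 + 3x_3^2 - 4/3x_1 - 7/3x_2 + x_3 + 16/3 to the basis.

The other S-polynomials (S(h_2,k_3), S(h_1,k_4), S(h_2,k_4), S(k_3,k_4)) all reduce to 0 modulo the current basis, so we have a Gröbner basis.
Inter-reduce: drop elements whose leading term is divisible by another's, tail-reduce, and make monic.
Reduced Gröbner basis: {x_2x_3^3 - 1/3x_2^2x_3 - 25/3x_2x_3^2 + 2/3x_1x_2 + 8/3x_2^2 + 5/3x_2x_3 + 6x_3^2 - 8/3x_1 - 14/3x_2 + 2x_3 + 32/3, x_1x_3^2 - 1/3x_1x_2 - 1/3x_1x_3 + 1/3x_2 - 4/3, x_1^2 - 3/2x_1x_3 - 1/2x_2x_3 - 4x_1 + 4x_2 - 3}.

Same reduced basis, so the two generating sets span the same ideal.
The same test decides containment: I ⊆ J iff every generator of I reduces to 0 modulo a Gröbner basis of J.

Yes, the ideals are equal.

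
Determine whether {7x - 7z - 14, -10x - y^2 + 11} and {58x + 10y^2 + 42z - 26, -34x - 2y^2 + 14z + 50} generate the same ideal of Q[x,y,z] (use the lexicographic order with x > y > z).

Yes, the ideals are equal.

Since reduced Gröbner bases are canonical representatives of ideals under a given ordering, it suffices to compute and compare them.
Buchberger on the first generating set:
f_1 = 7x - 7z - 14, LT = x.
f_2 = -10x - y^2 + 11, LT = x.

S(f_1,f_2): lcm = x. S = -1/10y^2 - z - 9/10.
  reduce S modulo (f_1, f_2):
  remainder -1/10y^2 - z - 9/10 ≠ 0; add g_3 = -1/10y^2 - z - 9/10 to the basis.

The other S-polynomials (S(f_1,g_3), S(f_2,g_3)) all reduce to 0 modulo the current basis, so we have a Gröbner basis.
Inter-reduce: drop elements whose leading term is divisible by another's, tail-reduce, and make monic.
Reduced Gröbner basis: {x - z - 2, y^2 + 10z + 9}.

Buchberger on the second generating set:
h_1 = 58x + 10y^2 + 42z - 26, LT = x.
h_2 = -34x - 2y^2 + 14z + 50, LT = x.

S(h_1,h_2): lcm = x. S = 56/493y^2 + 560/493z + 504/493.
  reduce S modulo (h_1, h_2):
  remainder 56/493y^2 + 560/493z + 504/493 ≠ 0; add k_3 = 56/493y^2 + 560/493z + 504/493 to the basis.

The other S-polynomials (S(h_1,k_3), S(h_2,k_3)) all reduce to 0 modulo the current basis, so we have a Gröbner basis.
Inter-reduce: drop elements whose leading term is divisible by another's, tail-reduce, and make monic.
Reduced Gröbner basis: {x - z - 2, y^2 + 10z + 9}.

Same reduced basis, so the two generating sets span the same ideal.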